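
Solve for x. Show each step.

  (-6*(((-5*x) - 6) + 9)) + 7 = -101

Step 1. [(-6*(((-5*x) - 6) + 9)) + 7 = -101] 7 comes off first (subtract 7), so sub: -6*(((-5*x) - 6) + 9) = -108.
Step 2. [-6*(((-5*x) - 6) + 9) = -108] leading coefficient -6: divide by -6, so div: ((-5*x) - 6) + 9 = 18.
Step 3. [((-5*x) - 6) + 9 = 18] +9 is outermost — subtract 9 both sides, so sub: (-5*x) - 6 = 9.
Step 4. [(-5*x) - 6 = 9] peel the -6: add 6 from each side, so sub: -5*x = 15.
Step 5. [-5*x = 15] leading coefficient -5: divide by -5, so div: x = -3.

Answer: x ∈ {-3}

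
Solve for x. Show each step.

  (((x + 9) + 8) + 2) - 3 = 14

Step 1. [(((x + 9) + 8) + 2) - 3 = 14] -3 is outermost — add 3 both sides, so sub: ((x + 9) + 8) + 2 = 17.
Step 2. [((x + 9) + 8) + 2 = 17] 2 comes off first (subtract 2), so sub: (x + 9) + 8 = 15.
Step 3. [(x + 9) + 8 = 15] subtract 8: x sits inside (… + 8), so sub: x + 9 = 7.
Step 4. [x + 9 = 7] +9 is outermost — subtract 9 both sides. So sub: x = -2.

Answer: x ∈ {-2}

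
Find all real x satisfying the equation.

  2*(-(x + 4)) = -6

Step 1. [2*(-(x + 4)) = -6] divide by the outer 2 ⇒ div: -(x + 4) = -3.
Step 2. [-(x + 4) = -3] LHS negated; negate both sides, so neg: x + 4 = 3.
Step 3. [x + 4 = 3] 4 comes off first (subtract 4) ⇒ sub: x = -1.

Answer: x ∈ {-1}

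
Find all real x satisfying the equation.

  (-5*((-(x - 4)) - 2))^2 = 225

Step 1. [(-5*((-(x - 4)) - 2))^2 = 225] √ both sides: 225 ≥ 0 gives two branches. So sqrt: -5*((-(x - 4)) - 2) = 15 or -15.
Step 2. [-5*((-(x - 4)) - 2) = 15 or -15] -5·(inner) — divide through by -5. So div: (-(x - 4)) - 2 = -3 or 3.
Step 3. [(-(x - 4)) - 2 = -3 or 3] peel the -2: add 2 from each side ⇒ sub: -(x - 4) = -1 or 5.
Step 4. [-(x - 4) = -1 or 5] leading − — multiply by −1, so neg: x - 4 = 1 or -5.
Step 5. [x - 4 = 1 or -5] peel the -4: add 4 from each side, so sub: x = 5 or -1.

Answer: x ∈ {-1, 5}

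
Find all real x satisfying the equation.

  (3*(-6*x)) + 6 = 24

Step 1. [(3*(-6*x)) + 6 = 24] common factor 3 (LHS and 24) — divide through. So factor: (-6*x) + 2 = 8.
Step 2. [(-6*x) + 2 = 8] subtract 2: x sits inside (… + 2), so sub: -6*x = 6.
Step 3. [-6*x = 6] leading coefficient -6: divide by -6. So div: x = -1.

Answer: x ∈ {-1}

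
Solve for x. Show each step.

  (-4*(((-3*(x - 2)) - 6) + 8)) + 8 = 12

Step 1. [(-4*(((-3*(x - 2)) - 6) + 8)) + 8 = 12] -4 divides every term; factor it out, so factor: (((-3*(x - 2)) - 6) + 8) - 2 = -3.
Step 2. [(((-3*(x - 2)) - 6) + 8) - 2 = -3] -2 is outermost — add 2 both sides. So sub: ((-3*(x - 2)) - 6) + 8 = -1.
Step 3. [((-3*(x - 2)) - 6) + 8 = -1] 8 comes off first (subtract 8). So sub: (-3*(x - 2)) - 6 = -9.
Step 4. [(-3*(x - 2)) - 6 = -9] -6 is outermost — add 6 both sides. So sub: -3*(x - 2) = -3.
Step 5. [-3*(x - 2) = -3] -3·(inner) — divide through by -3, so div: x - 2 = 1.
Step 6. [x - 2 = 1] the outer -2 inverts by adding 2, so sub: x = 3.

Answer: x ∈ {3}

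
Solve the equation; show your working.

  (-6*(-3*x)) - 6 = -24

Step 1. [(-6*(-3*x)) - 6 = -24] -6 is outermost — add 6 both sides. So sub: -6*(-3*x) = -18.
Step 2. [-6*(-3*x) = -18] divide by the outer -6. So div: -3*x = 3.
Step 3. [-3*x = 3] -3 out front; divide by -3. So div: x = -1.

Answer: x ∈ {-1}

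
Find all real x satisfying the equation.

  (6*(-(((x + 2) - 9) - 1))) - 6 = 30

Step 1. [(6*(-(((x + 2) - 9) - 1))) - 6 = 30] add 6: x sits inside (… - 6). So sub: 6*(-(((x + 2) - 9) - 1)) = 36.
Step 2. [6*(-(((x + 2) - 9) - 1)) = 36] leading coefficient 6: divide by 6 ⇒ div: -(((x + 2) - 9) - 1) = 6.
Step 3. [-(((x + 2) - 9) - 1) = 6] leading − — multiply by −1 ⇒ neg: ((x + 2) - 9) - 1 = -6.
Step 4. [((x + 2) - 9) - 1 = -6] peel the -1: add 1 from each side ⇒ sub: (x + 2) - 9 = -5.
Step 5. [(x + 2) - 9 = -5] peel the -9: add 9 from each side, so sub: x + 2 = 4.
Step 6. [x + 2 = 4] +2 is outermost — subtract 2 both sides. So sub: x = 2.

Answer: x ∈ {2}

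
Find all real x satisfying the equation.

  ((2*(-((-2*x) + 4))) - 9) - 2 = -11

Step 1. [((2*(-((-2*x) + 4))) - 9) - 2 = -11] -2 is outermost — add 2 both sides, so sub: (2*(-((-2*x) + 4))) - 9 = -9.
Step 2. [(2*(-((-2*x) + 4))) - 9 = -9] the outer -9 inverts by adding 9. So sub: 2*(-((-2*x) + 4)) = 0.
Step 3. [2*(-((-2*x) + 4)) = 0] 2·(inner) — divide through by 2. So div: -((-2*x) + 4) = 0.
Step 4. [-((-2*x) + 4) = 0] flip signs both sides. So neg: (-2*x) + 4 = 0.
Step 5. [(-2*x) + 4 = 0] common factor -2 (LHS and 0) — divide through. So factor: x - 2 = 0.
Step 6. [x - 2 = 0] 2 comes off first (add 2). So sub: x = 2.

Answer: x ∈ {2}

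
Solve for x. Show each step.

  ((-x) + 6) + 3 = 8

Step 1. [((-x) + 6) + 3 = 8] 3 comes off first (subtract 3) ⇒ sub: (-x) + 6 = 5.
Step 2. [(-x) + 6 = 5] peel the +6: subtract 6 from each side ⇒ sub: -x = -1.
Step 3. [-x = -1] flip signs both sides. So neg: x = 1.

Answer: x ∈ {1}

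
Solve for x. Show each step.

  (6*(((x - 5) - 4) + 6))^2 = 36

Step 1. [(6*(((x - 5) - 4) + 6))^2 = 36] LHS squared, RHS 36 ≥ 0: apply √ (±). So sqrt: 6*(((x - 5) - 4) + 6) = 6 or -6.
Step 2. [6*(((x - 5) - 4) + 6) = 6 or -6] 6 out front; divide by 6 ⇒ div: ((x - 5) - 4) + 6 = 1 or -1.
Step 3. [((x - 5) - 4) + 6 = 1 or -1] peel the +6: subtract 6 from each side, so sub: (x - 5) - 4 = -5 or -7.
Step 4. [(x - 5) - 4 = -5 or -7] the outer -4 inverts by adding 4. So sub: x - 5 = -1 or -3.
Step 5. [x - 5 = -1 or -3] add 5: x sits inside (… - 5). So sub: x = 4 or 2.

Answer: x ∈ {2, 4}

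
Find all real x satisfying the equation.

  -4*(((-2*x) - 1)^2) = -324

Step 1. [-4*(((-2*x) - 1)^2) = -324] leading coefficient -4: divide by -4. So div: ((-2*x) - 1)^2 = 81.
Step 2. [((-2*x) - 1)^2 = 81] 81 ≥ 0, LHS is (·)² — take ±√. So sqrt: (-2*x) - 1 = 9 or -9.
Step 3. [(-2*x) - 1 = 9 or -9] peel the -1: add 1 from each side ⇒ sub: -2*x = 10 or -8.
Step 4. [-2*x = 10 or -8] leading coefficient -2: divide by -2 ⇒ div: x = -5 or 4.

Answer: x ∈ {-5, 4}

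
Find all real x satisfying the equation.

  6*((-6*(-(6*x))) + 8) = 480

Step 1. [6*((-6*(-(6*x))) + 8) = 480] leading coefficient 6: divide by 6 ⇒ div: (-6*(-(6*x))) + 8 = 80.
Step 2. [(-6*(-(6*x))) + 8 = 80] subtract 8: x sits inside (… + 8), so sub: -6*(-(6*x)) = 72.
Step 3. [-6*(-(6*x)) = 72] -6·(inner) — divide through by -6, so div: -(6*x) = -12.
Step 4. [-(6*x) = -12] leading − — multiply by −1. So neg: 6*x = 12.
Step 5. [6*x = 12] leading coefficient 6: divide by 6 ⇒ div: x = 2.

Answer: x ∈ {2}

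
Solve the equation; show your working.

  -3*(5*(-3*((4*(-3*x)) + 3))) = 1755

Step 1. [-3*(5*(-3*((4*(-3*x)) + 3))) = 1755] divide by the outer -3. So div: 5*(-3*((4*(-3*x)) + 3)) = -585.
Step 2. [5*(-3*((4*(-3*x)) + 3)) = -585] 5·(inner) — divide through by 5, so div: -3*((4*(-3*x)) + 3) = -117.
Step 3. [-3*((4*(-3*x)) + 3) = -117] LHS = -3·(…); ÷-3 both sides, so div: (4*(-3*x)) + 3 = 39.
Step 4. [(4*(-3*x)) + 3 = 39] peel the +3: subtract 3 from each side ⇒ sub: 4*(-3*x) = 36.
Step 5. [4*(-3*x) = 36] 4 out front; divide by 4. So div: -3*x = 9.
Step 6. [-3*x = 9] LHS = -3·(…); ÷-3 both sides. So div: x = -3.

Answer: x ∈ {-3}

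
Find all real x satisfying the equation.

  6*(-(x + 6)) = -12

Step 1. [6*(-(x + 6)) = -12] leading coefficient 6: divide by 6, so div: -(x + 6) = -2.
Step 2. [-(x + 6) = -2] LHS negated; negate both sides, so neg: x + 6 = 2.
Step 3. [x + 6 = 2] +6 is outermost — subtract 6 both sides ⇒ sub: x = -4.

Answer: x ∈ {-4}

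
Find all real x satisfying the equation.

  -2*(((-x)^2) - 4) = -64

Step 1. [-2*(((-x)^2) - 4) = -64] divide by the outer -2 ⇒ div: ((-x)^2) - 4 = 32.
Step 2. [((-x)^2) - 4 = 32] -4 is outermost — add 4 both sides ⇒ sub: (-x)^2 = 36.
Step 3. [(-x)^2 = 36] LHS squared, RHS 36 ≥ 0: apply √ (±) ⇒ sqrt: -x = 6 or -6.
Step 4. [-x = 6 or -6] LHS negated; negate both sides. So neg: x = -6 or 6.

Answer: x ∈ {-6, 6}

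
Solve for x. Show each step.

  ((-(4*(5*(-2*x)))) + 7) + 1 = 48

Step 1. [((-(4*(5*(-2*x)))) + 7) + 1 = 48] +1 is outermost — subtract 1 both sides ⇒ sub: (-(4*(5*(-2*x)))) + 7 = 47.
Step 2. [(-(4*(5*(-2*x)))) + 7 = 47] peel the +7: subtract 7 from each side. So sub: -(4*(5*(-2*x))) = 40.
Step 3. [-(4*(5*(-2*x))) = 40] flip signs both sides ⇒ neg: 4*(5*(-2*x)) = -40.
Step 4. [4*(5*(-2*x)) = -40] divide by the outer 4 ⇒ div: 5*(-2*x) = -10.
Step 5. [5*(-2*x) = -10] 5·(inner) — divide through by 5 ⇒ div: -2*x = -2.
Step 6. [-2*x = -2] divide by the outer -2, so div: x = 1.

Answer: x ∈ {1}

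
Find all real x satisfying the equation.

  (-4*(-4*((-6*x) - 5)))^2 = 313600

Step 1. [(-4*(-4*((-6*x) - 5)))^2 = 313600] 313600 ≥ 0, LHS is (·)² — take ±√, so sqrt: -4*(-4*((-6*x) - 5)) = 560 or -560.
Step 2. [-4*(-4*((-6*x) - 5)) = 560 or -560] LHS = -4·(…); ÷-4 both sides, so div: -4*((-6*x) - 5) = -140 or 140.
Step 3. [-4*((-6*x) - 5) = -140 or 140] LHS = -4·(…); ÷-4 both sides. So div: (-6*x) - 5 = 35 or -35.
Step 4. [(-6*x) - 5 = 35 or -35] -5 is outermost — add 5 both sides. So sub: -6*x = 40 or -30.
Step 5. [-6*x = 40 or -30] leading coefficient -6: divide by -6. So div: x = -20/3 or 5.

Answer: x ∈ {-20/3, 5}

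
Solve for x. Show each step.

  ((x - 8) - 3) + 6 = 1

Step 1. [((x - 8) - 3) + 6 = 1] peel the +6: subtract 6 from each side ⇒ sub: (x - 8) - 3 = -5.
Step 2. [(x - 8) - 3 = -5] add 3: x sits inside (… - 3) ⇒ sub: x - 8 = -2.
Step 3. [x - 8 = -2] -8 is outermost — add 8 both sides ⇒ sub: x = 6.

Answer: x ∈ {6}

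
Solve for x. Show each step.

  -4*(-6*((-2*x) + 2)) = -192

Step 1. [-4*(-6*((-2*x) + 2)) = -192] LHS = -4·(…); ÷-4 both sides ⇒ div: -6*((-2*x) + 2) = 48.
Step 2. [-6*((-2*x) + 2) = 48] -6·(inner) — divide through by -6. So div: (-2*x) + 2 = -8.
Step 3. [(-2*x) + 2 = -8] common factor -2 (LHS and -8) — divide through. So factor: x - 1 = 4.
Step 4. [x - 1 = 4] add 1: x sits inside (… - 1) ⇒ sub: x = 5.

Answer: x ∈ {5}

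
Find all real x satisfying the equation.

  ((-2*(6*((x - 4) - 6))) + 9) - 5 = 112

Step 1. [((-2*(6*((x - 4) - 6))) + 9) - 5 = 112] -5 is outermost — add 5 both sides, so sub: (-2*(6*((x - 4) - 6))) + 9 = 117.
Step 2. [(-2*(6*((x - 4) - 6))) + 9 = 117] +9 is outermost — subtract 9 both sides, so sub: -2*(6*((x - 4) - 6)) = 108.
Step 3. [-2*(6*((x - 4) - 6)) = 108] -2·(inner) — divide through by -2 ⇒ div: 6*((x - 4) - 6) = -54.
Step 4. [6*((x - 4) - 6) = -54] 6·(inner) — divide through by 6 ⇒ div: (x - 4) - 6 = -9.
Step 5. [(x - 4) - 6 = -9] 6 comes off first (add 6). So sub: x - 4 = -3.
Step 6. [x - 4 = -3] add 4: x sits inside (… - 4) ⇒ sub: x = 1.

Answer: x ∈ {1}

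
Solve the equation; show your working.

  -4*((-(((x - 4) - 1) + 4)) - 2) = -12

Step 1. [-4*((-(((x - 4) - 1) + 4)) - 2) = -12] leading coefficient -4: divide by -4, so div: (-(((x - 4) - 1) + 4)) - 2 = 3.
Step 2. [(-(((x - 4) - 1) + 4)) - 2 = 3] peel the -2: add 2 from each side, so sub: -(((x - 4) - 1) + 4) = 5.
Step 3. [-(((x - 4) - 1) + 4) = 5] LHS negated; negate both sides ⇒ neg: ((x - 4) - 1) + 4 = -5.
Step 4. [((x - 4) - 1) + 4 = -5] subtract 4: x sits inside (… + 4), so sub: (x - 4) - 1 = -9.
Step 5. [(x - 4) - 1 = -9] the outer -1 inverts by adding 1. So sub: x - 4 = -8.
Step 6. [x - 4 = -8] add 4: x sits inside (… - 4). So sub: x = -4.

Answer: x ∈ {-4}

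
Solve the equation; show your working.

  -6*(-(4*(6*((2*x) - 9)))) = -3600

Step 1. [-6*(-(4*(6*((2*x) - 9)))) = -3600] divide by the outer -6 ⇒ div: -(4*(6*((2*x) - 9))) = 600.
Step 2. [-(4*(6*((2*x) - 9))) = 600] leading − — multiply by −1. So neg: 4*(6*((2*x) - 9)) = -600.
Step 3. [4*(6*((2*x) - 9)) = -600] 4·(inner) — divide through by 4, so div: 6*((2*x) - 9) = -150.
Step 4. [6*((2*x) - 9) = -150] leading coefficient 6: divide by 6. So div: (2*x) - 9 = -25.
Step 5. [(2*x) - 9 = -25] add 9: x sits inside (… - 9). So sub: 2*x = -16.
Step 6. [2*x = -16] LHS = 2·(…); ÷2 both sides. So div: x = -8.

Answer: x ∈ {-8}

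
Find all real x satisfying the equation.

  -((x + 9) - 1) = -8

Step 1. [-((x + 9) - 1) = -8] leading − — multiply by −1 ⇒ neg: (x + 9) - 1 = 8.
Step 2. [(x + 9) - 1 = 8] -1 is outermost — add 1 both sides. So sub: x + 9 = 9.
Step 3. [x + 9 = 9] 9 comes off first (subtract 9) ⇒ sub: x = 0.

Answer: x ∈ {0}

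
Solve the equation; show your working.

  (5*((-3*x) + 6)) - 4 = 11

Step 1. [(5*((-3*x) + 6)) - 4 = 11] -4 is outermost — add 4 both sides, so sub: 5*((-3*x) + 6) = 15.
Step 2. [5*((-3*x) + 6) = 15] 5 out front; divide by 5, so div: (-3*x) + 6 = 3.
Step 3. [(-3*x) + 6 = 3] -3 divides every term; factor it out. So factor: x - 2 = -1.
Step 4. [x - 2 = -1] the outer -2 inverts by adding 2, so sub: x = 1.

Answer: x ∈ {1}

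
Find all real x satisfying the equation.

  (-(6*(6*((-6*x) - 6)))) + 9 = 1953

Step 1. [(-(6*(6*((-6*x) - 6)))) + 9 = 1953] 9 comes off first (subtract 9) ⇒ sub: -(6*(6*((-6*x) - 6))) = 1944.
Step 2. [-(6*(6*((-6*x) - 6))) = 1944] leading − — multiply by −1. So neg: 6*(6*((-6*x) - 6)) = -1944.
Step 3. [6*(6*((-6*x) - 6)) = -1944] 6 out front; divide by 6. So div: 6*((-6*x) - 6) = -324.
Step 4. [6*((-6*x) - 6) = -324] leading coefficient 6: divide by 6 ⇒ div: (-6*x) - 6 = -54.
Step 5. [(-6*x) - 6 = -54] peel the -6: add 6 from each side, so sub: -6*x = -48.
Step 6. [-6*x = -48] leading coefficient -6: divide by -6 ⇒ div: x = 8.

Answer: x ∈ {8}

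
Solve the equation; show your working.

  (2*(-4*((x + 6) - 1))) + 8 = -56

Step 1. [(2*(-4*((x + 6) - 1))) + 8 = -56] peel the +8: subtract 8 from each side, so sub: 2*(-4*((x + 6) - 1)) = -64.
Step 2. [2*(-4*((x + 6) - 1)) = -64] 2 out front; divide by 2 ⇒ div: -4*((x + 6) - 1) = -32.
Step 3. [-4*((x + 6) - 1) = -32] -4 out front; divide by -4, so div: (x + 6) - 1 = 8.
Step 4. [(x + 6) - 1 = 8] the outer -1 inverts by adding 1. So sub: x + 6 = 9.
Step 5. [x + 6 = 9] the outer +6 inverts by subtracting 6. So sub: x = 3.

Answer: x ∈ {3}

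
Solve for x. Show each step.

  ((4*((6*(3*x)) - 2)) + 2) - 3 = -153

Step 1. [((4*((6*(3*x)) - 2)) + 2) - 3 = -153] peel the -3: add 3 from each side, so sub: (4*((6*(3*x)) - 2)) + 2 = -150.
Step 2. [(4*((6*(3*x)) - 2)) + 2 = -150] +2 is outermost — subtract 2 both sides. So sub: 4*((6*(3*x)) - 2) = -152.
Step 3. [4*((6*(3*x)) - 2) = -152] LHS = 4·(…); ÷4 both sides, so div: (6*(3*x)) - 2 = -38.
Step 4. [(6*(3*x)) - 2 = -38] 2 comes off first (add 2) ⇒ sub: 6*(3*x) = -36.
Step 5. [6*(3*x) = -36] 6·(inner) — divide through by 6 ⇒ div: 3*x = -6.
Step 6. [3*x = -6] leading coefficient 3: divide by 3, so div: x = -2.

Answer: x ∈ {-2}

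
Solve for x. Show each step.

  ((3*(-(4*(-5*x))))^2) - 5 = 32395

Step 1. [((3*(-(4*(-5*x))))^2) - 5 = 32395] 5 comes off first (add 5), so sub: (3*(-(4*(-5*x))))^2 = 32400.
Step 2. [(3*(-(4*(-5*x))))^2 = 32400] 32400 ≥ 0, LHS is (·)² — take ±√, so sqrt: 3*(-(4*(-5*x))) = 180 or -180.
Step 3. [3*(-(4*(-5*x))) = 180 or -180] LHS = 3·(…); ÷3 both sides. So div: -(4*(-5*x)) = 60 or -60.
Step 4. [-(4*(-5*x)) = 60 or -60] LHS negated; negate both sides ⇒ neg: 4*(-5*x) = -60 or 60.
Step 5. [4*(-5*x) = -60 or 60] leading coefficient 4: divide by 4 ⇒ div: -5*x = -15 or 15.
Step 6. [-5*x = -15 or 15] divide by the outer -5. So div: x = 3 or -3.

Answer: x ∈ {-3, 3}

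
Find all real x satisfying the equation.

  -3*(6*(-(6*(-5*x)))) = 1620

Step 1. [-3*(6*(-(6*(-5*x)))) = 1620] -3 out front; divide by -3 ⇒ div: 6*(-(6*(-5*x))) = -540.
Step 2. [6*(-(6*(-5*x))) = -540] leading coefficient 6: divide by 6 ⇒ div: -(6*(-5*x)) = -90.
Step 3. [-(6*(-5*x)) = -90] LHS negated; negate both sides ⇒ neg: 6*(-5*x) = 90.
Step 4. [6*(-5*x) = 90] 6·(inner) — divide through by 6, so div: -5*x = 15.
Step 5. [-5*x = 15] leading coefficient -5: divide by -5, so div: x = -3.

Answer: x ∈ {-3}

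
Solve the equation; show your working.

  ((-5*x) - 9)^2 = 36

Step 1. [((-5*x) - 9)^2 = 36] √ both sides: 36 ≥ 0 gives two branches ⇒ sqrt: (-5*x) - 9 = 6 or -6.
Step 2. [(-5*x) - 9 = 6 or -6] 9 comes off first (add 9), so sub: -5*x = 15 or 3.
Step 3. [-5*x = 15 or 3] -5 out front; divide by -5, so div: x = -3 or -3/5.

Answer: x ∈ {-3, -3/5}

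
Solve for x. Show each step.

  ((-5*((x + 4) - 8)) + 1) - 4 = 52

Step 1. [((-5*((x + 4) - 8)) + 1) - 4 = 52] 4 comes off first (add 4), so sub: (-5*((x + 4) - 8)) + 1 = 56.
Step 2. [(-5*((x + 4) - 8)) + 1 = 56] peel the +1: subtract 1 from each side. So sub: -5*((x + 4) - 8) = 55.
Step 3. [-5*((x + 4) - 8) = 55] leading coefficient -5: divide by -5 ⇒ div: (x + 4) - 8 = -11.
Step 4. [(x + 4) - 8 = -11] the outer -8 inverts by adding 8 ⇒ sub: x + 4 = -3.
Step 5. [x + 4 = -3] 4 comes off first (subtract 4). So sub: x = -7.

Answer: x ∈ {-7}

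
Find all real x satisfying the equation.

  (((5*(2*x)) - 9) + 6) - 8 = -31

Step 1. [(((5*(2*x)) - 9) + 6) - 8 = -31] -8 is outermost — add 8 both sides. So sub: ((5*(2*x)) - 9) + 6 = -23.
Step 2. [((5*(2*x)) - 9) + 6 = -23] 6 comes off first (subtract 6), so sub: (5*(2*x)) - 9 = -29.
Step 3. [(5*(2*x)) - 9 = -29] 9 comes off first (add 9) ⇒ sub: 5*(2*x) = -20.
Step 4. [5*(2*x) = -20] LHS = 5·(…); ÷5 both sides, so div: 2*x = -4.
Step 5. [2*x = -4] 2 out front; divide by 2. So div: x = -2.

Answer: x ∈ {-2}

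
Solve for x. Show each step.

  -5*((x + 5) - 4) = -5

Step 1. [-5*((x + 5) - 4) = -5] -5·(inner) — divide through by -5 ⇒ div: (x + 5) - 4 = 1.
Step 2. [(x + 5) - 4 = 1] peel the -4: add 4 from each side, so sub: x + 5 = 5.
Step 3. [x + 5 = 5] 5 comes off first (subtract 5). So sub: x = 0.

Answer: x ∈ {0}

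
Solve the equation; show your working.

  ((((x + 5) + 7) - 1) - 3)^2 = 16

Step 1. [((((x + 5) + 7) - 1) - 3)^2 = 16] √ both sides: 16 ≥ 0 gives two branches. So sqrt: (((x + 5) + 7) - 1) - 3 = 4 or -4.
Step 2. [(((x + 5) + 7) - 1) - 3 = 4 or -4] peel the -3: add 3 from each side. So sub: ((x + 5) + 7) - 1 = 7 or -1.
Step 3. [((x + 5) + 7) - 1 = 7 or -1] -1 is outermost — add 1 both sides, so sub: (x + 5) + 7 = 8 or 0.
Step 4. [(x + 5) + 7 = 8 or 0] peel the +7: subtract 7 from each side. So sub: x + 5 = 1 or -7.
Step 5. [x + 5 = 1 or -7] +5 is outermost — subtract 5 both sides. So sub: x = -4 or -12.

Answer: x ∈ {-12, -4}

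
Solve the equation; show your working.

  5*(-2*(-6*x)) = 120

Step 1. [5*(-2*(-6*x)) = 120] 5·(inner) — divide through by 5, so div: -2*(-6*x) = 24.
Step 2. [-2*(-6*x) = 24] leading coefficient -2: divide by -2 ⇒ div: -6*x = -12.
Step 3. [-6*x = -12] leading coefficient -6: divide by -6 ⇒ div: x = 2.

Answer: x ∈ {2}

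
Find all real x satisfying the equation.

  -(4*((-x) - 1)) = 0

Step 1. [-(4*((-x) - 1)) = 0] LHS negated; negate both sides, so neg: 4*((-x) - 1) = 0.
Step 2. [4*((-x) - 1) = 0] 4 out front; divide by 4 ⇒ div: (-x) - 1 = 0.
Step 3. [(-x) - 1 = 0] 1 comes off first (add 1). So sub: -x = 1.
Step 4. [-x = 1] flip signs both sides, so neg: x = -1.

Answer: x ∈ {-1}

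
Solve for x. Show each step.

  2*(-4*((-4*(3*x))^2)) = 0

Step 1. [2*(-4*((-4*(3*x))^2)) = 0] 2 out front; divide by 2. So div: -4*((-4*(3*x))^2) = 0.
Step 2. [-4*((-4*(3*x))^2) = 0] divide by the outer -4. So div: (-4*(3*x))^2 = 0.
Step 3. [(-4*(3*x))^2 = 0] LHS squared, RHS 0 ≥ 0: apply √ (±) ⇒ sqrt: -4*(3*x) = 0.
Step 4. [-4*(3*x) = 0] -4 out front; divide by -4. So div: 3*x = 0.
Step 5. [3*x = 0] 3 out front; divide by 3, so div: x = 0.

Answer: x ∈ {0}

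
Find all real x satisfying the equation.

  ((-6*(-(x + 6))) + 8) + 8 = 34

Step 1. [((-6*(-(x + 6))) + 8) + 8 = 34] +8 is outermost — subtract 8 both sides. So sub: (-6*(-(x + 6))) + 8 = 26.
Step 2. [(-6*(-(x + 6))) + 8 = 26] subtract 8: x sits inside (… + 8) ⇒ sub: -6*(-(x + 6)) = 18.
Step 3. [-6*(-(x + 6)) = 18] -6·(inner) — divide through by -6. So div: -(x + 6) = -3.
Step 4. [-(x + 6) = -3] leading − — multiply by −1 ⇒ neg: x + 6 = 3.
Step 5. [x + 6 = 3] 6 comes off first (subtract 6). So sub: x = -3.

Answer: x ∈ {-3}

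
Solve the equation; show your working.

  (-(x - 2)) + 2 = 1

Step 1. [(-(x - 2)) + 2 = 1] +2 is outermost — subtract 2 both sides, so sub: -(x - 2) = -1.
Step 2. [-(x - 2) = -1] flip signs both sides ⇒ neg: x - 2 = 1.
Step 3. [x - 2 = 1] the outer -2 inverts by adding 2, so sub: x = 3.

Answer: x ∈ {3}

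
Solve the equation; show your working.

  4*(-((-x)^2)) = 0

Step 1. [4*(-((-x)^2)) = 0] 4·(inner) — divide through by 4 ⇒ div: -((-x)^2) = 0.
Step 2. [-((-x)^2) = 0] flip signs both sides. So neg: (-x)^2 = 0.
Step 3. [(-x)^2 = 0] LHS squared, RHS 0 ≥ 0: apply √ (±), so sqrt: -x = 0.
Step 4. [-x = 0] leading − — multiply by −1 ⇒ neg: x = 0.

Answer: x ∈ {0}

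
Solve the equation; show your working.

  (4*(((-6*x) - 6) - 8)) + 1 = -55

Step 1. [(4*(((-6*x) - 6) - 8)) + 1 = -55] 1 comes off first (subtract 1), so sub: 4*(((-6*x) - 6) - 8) = -56.
Step 2. [4*(((-6*x) - 6) - 8) = -56] 4 out front; divide by 4. So div: ((-6*x) - 6) - 8 = -14.
Step 3. [((-6*x) - 6) - 8 = -14] add 8: x sits inside (… - 8) ⇒ sub: (-6*x) - 6 = -6.
Step 4. [(-6*x) - 6 = -6] the outer -6 inverts by adding 6, so sub: -6*x = 0.
Step 5. [-6*x = 0] divide by the outer -6 ⇒ div: x = 0.

Answer: x ∈ {0}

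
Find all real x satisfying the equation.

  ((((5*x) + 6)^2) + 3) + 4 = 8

Step 1. [((((5*x) + 6)^2) + 3) + 4 = 8] peel the +4: subtract 4 from each side, so sub: (((5*x) + 6)^2) + 3 = 4.
Step 2. [(((5*x) + 6)^2) + 3 = 4] subtract 3: x sits inside (… + 3). So sub: ((5*x) + 6)^2 = 1.
Step 3. [((5*x) + 6)^2 = 1] LHS squared, RHS 1 ≥ 0: apply √ (±), so sqrt: (5*x) + 6 = 1 or -1.
Step 4. [(5*x) + 6 = 1 or -1] 6 comes off first (subtract 6), so sub: 5*x = -5 or -7.
Step 5. [5*x = -5 or -7] 5·(inner) — divide through by 5. So div: x = -1 or -7/5.

Answer: x ∈ {-7/5, -1}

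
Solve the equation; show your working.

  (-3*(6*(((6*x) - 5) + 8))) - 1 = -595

Step 1. [(-3*(6*(((6*x) - 5) + 8))) - 1 = -595] peel the -1: add 1 from each side, so sub: -3*(6*(((6*x) - 5) + 8)) = -594.
Step 2. [-3*(6*(((6*x) - 5) + 8)) = -594] LHS = -3·(…); ÷-3 both sides ⇒ div: 6*(((6*x) - 5) + 8) = 198.
Step 3. [6*(((6*x) - 5) + 8) = 198] LHS = 6·(…); ÷6 both sides. So div: ((6*x) - 5) + 8 = 33.
Step 4. [((6*x) - 5) + 8 = 33] the outer +8 inverts by subtracting 8, so sub: (6*x) - 5 = 25.
Step 5. [(6*x) - 5 = 25] the outer -5 inverts by adding 5, so sub: 6*x = 30.
Step 6. [6*x = 30] 6·(inner) — divide through by 6. So div: x = 5.

Answer: x ∈ {5}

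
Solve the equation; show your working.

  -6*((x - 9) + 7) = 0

Step 1. [-6*((x - 9) + 7) = 0] -6·(inner) — divide through by -6, so div: (x - 9) + 7 = 0.
Step 2. [(x - 9) + 7 = 0] 7 comes off first (subtract 7), so sub: x - 9 = -7.
Step 3. [x - 9 = -7] the outer -9 inverts by adding 9 ⇒ sub: x = 2.

Answer: x ∈ {2}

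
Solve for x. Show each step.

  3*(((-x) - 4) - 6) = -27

Step 1. [3*(((-x) - 4) - 6) = -27] divide by the outer 3. So div: ((-x) - 4) - 6 = -9.
Step 2. [((-x) - 4) - 6 = -9] 6 comes off first (add 6), so sub: (-x) - 4 = -3.
Step 3. [(-x) - 4 = -3] -4 is outermost — add 4 both sides, so sub: -x = 1.
Step 4. [-x = 1] flip signs both sides ⇒ neg: x = -1.

Answer: x ∈ {-1}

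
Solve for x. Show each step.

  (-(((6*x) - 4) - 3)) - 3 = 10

Step 1. [(-(((6*x) - 4) - 3)) - 3 = 10] 3 comes off first (add 3) ⇒ sub: -(((6*x) - 4) - 3) = 13.
Step 2. [-(((6*x) - 4) - 3) = 13] flip signs both sides ⇒ neg: ((6*x) - 4) - 3 = -13.
Step 3. [((6*x) - 4) - 3 = -13] the outer -3 inverts by adding 3. So sub: (6*x) - 4 = -10.
Step 4. [(6*x) - 4 = -10] 4 comes off first (add 4) ⇒ sub: 6*x = -6.
Step 5. [6*x = -6] 6 out front; divide by 6. So div: x = -1.

Answer: x ∈ {-1}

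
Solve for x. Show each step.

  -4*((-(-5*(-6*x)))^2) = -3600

Step 1. [-4*((-(-5*(-6*x)))^2) = -3600] leading coefficient -4: divide by -4. So div: (-(-5*(-6*x)))^2 = 900.
Step 2. [(-(-5*(-6*x)))^2 = 900] √ both sides: 900 ≥ 0 gives two branches ⇒ sqrt: -(-5*(-6*x)) = 30 or -30.
Step 3. [-(-5*(-6*x)) = 30 or -30] flip signs both sides, so neg: -5*(-6*x) = -30 or 30.
Step 4. [-5*(-6*x) = -30 or 30] leading coefficient -5: divide by -5. So div: -6*x = 6 or -6.
Step 5. [-6*x = 6 or -6] LHS = -6·(…); ÷-6 both sides, so div: x = -1 or 1.

Answer: x ∈ {-1, 1}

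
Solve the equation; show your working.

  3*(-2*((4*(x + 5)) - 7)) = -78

Step 1. [3*(-2*((4*(x + 5)) - 7)) = -78] 3 out front; divide by 3 ⇒ div: -2*((4*(x + 5)) - 7) = -26.
Step 2. [-2*((4*(x + 5)) - 7) = -26] divide by the outer -2, so div: (4*(x + 5)) - 7 = 13.
Step 3. [(4*(x + 5)) - 7 = 13] peel the -7: add 7 from each side. So sub: 4*(x + 5) = 20.
Step 4. [4*(x + 5) = 20] 4·(inner) — divide through by 4 ⇒ div: x + 5 = 5.
Step 5. [x + 5 = 5] 5 comes off first (subtract 5) ⇒ sub: x = 0.

Answer: x ∈ {0}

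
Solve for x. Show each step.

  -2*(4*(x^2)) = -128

Step 1. [-2*(4*(x^2)) = -128] -2·(inner) — divide through by -2 ⇒ div: 4*(x^2) = 64.
Step 2. [4*(x^2) = 64] LHS = 4·(…); ÷4 both sides. So div: x^2 = 16.
Step 3. [x^2 = 16] √ both sides: 16 ≥ 0 gives two branches. So sqrt: x = 4 or -4.

Answer: x ∈ {-4, 4}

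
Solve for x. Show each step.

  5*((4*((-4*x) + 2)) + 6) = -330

Step 1. [5*((4*((-4*x) + 2)) + 6) = -330] divide by the outer 5, so div: (4*((-4*x) + 2)) + 6 = -66.
Step 2. [(4*((-4*x) + 2)) + 6 = -66] +6 is outermost — subtract 6 both sides. So sub: 4*((-4*x) + 2) = -72.
Step 3. [4*((-4*x) + 2) = -72] LHS = 4·(…); ÷4 both sides, so div: (-4*x) + 2 = -18.
Step 4. [(-4*x) + 2 = -18] 2 comes off first (subtract 2), so sub: -4*x = -20.
Step 5. [-4*x = -20] leading coefficient -4: divide by -4 ⇒ div: x = 5.

Answer: x ∈ {5}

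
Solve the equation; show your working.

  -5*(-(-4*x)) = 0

Step 1. [-5*(-(-4*x)) = 0] -5·(inner) — divide through by -5 ⇒ div: -(-4*x) = 0.
Step 2. [-(-4*x) = 0] LHS negated; negate both sides, so neg: -4*x = 0.
Step 3. [-4*x = 0] -4 out front; divide by -4, so div: x = 0.

Answer: x ∈ {0}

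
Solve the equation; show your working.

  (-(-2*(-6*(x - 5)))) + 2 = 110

Step 1. [(-(-2*(-6*(x - 5)))) + 2 = 110] peel the +2: subtract 2 from each side. So sub: -(-2*(-6*(x - 5))) = 108.
Step 2. [-(-2*(-6*(x - 5))) = 108] LHS negated; negate both sides ⇒ neg: -2*(-6*(x - 5)) = -108.
Step 3. [-2*(-6*(x - 5)) = -108] divide by the outer -2, so div: -6*(x - 5) = 54.
Step 4. [-6*(x - 5) = 54] LHS = -6·(…); ÷-6 both sides ⇒ div: x - 5 = -9.
Step 5. [x - 5 = -9] peel the -5: add 5 from each side ⇒ sub: x = -4.

Answer: x ∈ {-4}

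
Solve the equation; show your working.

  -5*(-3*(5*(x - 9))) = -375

Step 1. [-5*(-3*(5*(x - 9))) = -375] -5 out front; divide by -5 ⇒ div: -3*(5*(x - 9)) = 75.
Step 2. [-3*(5*(x - 9)) = 75] -3 out front; divide by -3. So div: 5*(x - 9) = -25.
Step 3. [5*(x - 9) = -25] LHS = 5·(…); ÷5 both sides. So div: x - 9 = -5.
Step 4. [x - 9 = -5] peel the -9: add 9 from each side ⇒ sub: x = 4.

Answer: x ∈ {4}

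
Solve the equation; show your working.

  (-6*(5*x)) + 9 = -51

Step 1. [(-6*(5*x)) + 9 = -51] 9 comes off first (subtract 9), so sub: -6*(5*x) = -60.
Step 2. [-6*(5*x) = -60] divide by the outer -6. So div: 5*x = 10.
Step 3. [5*x = 10] 5·(inner) — divide through by 5. So div: x = 2.

Answer: x ∈ {2}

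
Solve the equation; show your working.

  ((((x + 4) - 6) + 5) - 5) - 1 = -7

Step 1. [((((x + 4) - 6) + 5) - 5) - 1 = -7] peel the -1: add 1 from each side, so sub: (((x + 4) - 6) + 5) - 5 = -6.
Step 2. [(((x + 4) - 6) + 5) - 5 = -6] -5 is outermost — add 5 both sides ⇒ sub: ((x + 4) - 6) + 5 = -1.
Step 3. [((x + 4) - 6) + 5 = -1] subtract 5: x sits inside (… + 5), so sub: (x + 4) - 6 = -6.
Step 4. [(x + 4) - 6 = -6] add 6: x sits inside (… - 6) ⇒ sub: x + 4 = 0.
Step 5. [x + 4 = 0] subtract 4: x sits inside (… + 4), so sub: x = -4.

Answer: x ∈ {-4}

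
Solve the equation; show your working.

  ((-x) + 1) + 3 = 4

Step 1. [((-x) + 1) + 3 = 4] the outer +3 inverts by subtracting 3. So sub: (-x) + 1 = 1.
Step 2. [(-x) + 1 = 1] peel the +1: subtract 1 from each side, so sub: -x = 0.
Step 3. [-x = 0] leading − — multiply by −1 ⇒ neg: x = 0.

Answer: x ∈ {0}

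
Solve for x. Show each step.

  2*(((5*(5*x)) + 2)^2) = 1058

Step 1. [2*(((5*(5*x)) + 2)^2) = 1058] LHS = 2·(…); ÷2 both sides, so div: ((5*(5*x)) + 2)^2 = 529.
Step 2. [((5*(5*x)) + 2)^2 = 529] 529 ≥ 0, LHS is (·)² — take ±√ ⇒ sqrt: (5*(5*x)) + 2 = 23 or -23.
Step 3. [(5*(5*x)) + 2 = 23 or -23] 2 comes off first (subtract 2). So sub: 5*(5*x) = 21 or -25.
Step 4. [5*(5*x) = 21 or -25] leading coefficient 5: divide by 5. So div: 5*x = 21/5 or -5.
Step 5. [5*x = 21/5 or -5] LHS = 5·(…); ÷5 both sides. So div: x = 21/25 or -1.

Answer: x ∈ {-1, 21/25}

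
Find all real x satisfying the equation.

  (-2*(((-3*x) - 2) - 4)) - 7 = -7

Step 1. [(-2*(((-3*x) - 2) - 4)) - 7 = -7] 7 comes off first (add 7) ⇒ sub: -2*(((-3*x) - 2) - 4) = 0.
Step 2. [-2*(((-3*x) - 2) - 4) = 0] -2 out front; divide by -2, so div: ((-3*x) - 2) - 4 = 0.
Step 3. [((-3*x) - 2) - 4 = 0] 4 comes off first (add 4) ⇒ sub: (-3*x) - 2 = 4.
Step 4. [(-3*x) - 2 = 4] peel the -2: add 2 from each side ⇒ sub: -3*x = 6.
Step 5. [-3*x = 6] divide by the outer -3 ⇒ div: x = -2.

Answer: x ∈ {-2}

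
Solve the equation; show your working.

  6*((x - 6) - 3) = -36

Step 1. [6*((x - 6) - 3) = -36] 6·(inner) — divide through by 6 ⇒ div: (x - 6) - 3 = -6.
Step 2. [(x - 6) - 3 = -6] the outer -3 inverts by adding 3, so sub: x - 6 = -3.
Step 3. [x - 6 = -3] peel the -6: add 6 from each side ⇒ sub: x = 3.

Answer: x ∈ {3}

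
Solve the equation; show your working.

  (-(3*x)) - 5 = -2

Step 1. [(-(3*x)) - 5 = -2] the outer -5 inverts by adding 5, so sub: -(3*x) = 3.
Step 2. [-(3*x) = 3] flip signs both sides ⇒ neg: 3*x = -3.
Step 3. [3*x = -3] 3·(inner) — divide through by 3. So div: x = -1.

Answer: x ∈ {-1}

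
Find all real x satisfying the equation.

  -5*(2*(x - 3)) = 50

Step 1. [-5*(2*(x - 3)) = 50] -5·(inner) — divide through by -5. So div: 2*(x - 3) = -10.
Step 2. [2*(x - 3) = -10] 2 out front; divide by 2. So div: x - 3 = -5.
Step 3. [x - 3 = -5] -3 is outermost — add 3 both sides, so sub: x = -2.

Answer: x ∈ {-2}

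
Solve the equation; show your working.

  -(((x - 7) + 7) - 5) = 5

Step 1. [-(((x - 7) + 7) - 5) = 5] flip signs both sides. So neg: ((x - 7) + 7) - 5 = -5.
Step 2. [((x - 7) + 7) - 5 = -5] the outer -5 inverts by adding 5 ⇒ sub: (x - 7) + 7 = 0.
Step 3. [(x - 7) + 7 = 0] +7 is outermost — subtract 7 both sides. So sub: x - 7 = -7.
Step 4. [x - 7 = -7] add 7: x sits inside (… - 7), so sub: x = 0.

Answer: x ∈ {0}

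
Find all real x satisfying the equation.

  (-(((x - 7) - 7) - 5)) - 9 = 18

Step 1. [(-(((x - 7) - 7) - 5)) - 9 = 18] add 9: x sits inside (… - 9). So sub: -(((x - 7) - 7) - 5) = 27.
Step 2. [-(((x - 7) - 7) - 5) = 27] LHS negated; negate both sides. So neg: ((x - 7) - 7) - 5 = -27.
Step 3. [((x - 7) - 7) - 5 = -27] the outer -5 inverts by adding 5. So sub: (x - 7) - 7 = -22.
Step 4. [(x - 7) - 7 = -22] 7 comes off first (add 7) ⇒ sub: x - 7 = -15.
Step 5. [x - 7 = -15] -7 is outermost — add 7 both sides, so sub: x = -8.

Answer: x ∈ {-8}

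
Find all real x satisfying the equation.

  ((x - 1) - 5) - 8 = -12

Step 1. [((x - 1) - 5) - 8 = -12] peel the -8: add 8 from each side. So sub: (x - 1) - 5 = -4.
Step 2. [(x - 1) - 5 = -4] -5 is outermost — add 5 both sides. So sub: x - 1 = 1.
Step 3. [x - 1 = 1] 1 comes off first (add 1). So sub: x = 2.

Answer: x ∈ {2}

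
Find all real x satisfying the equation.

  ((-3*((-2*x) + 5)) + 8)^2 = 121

Step 1. [((-3*((-2*x) + 5)) + 8)^2 = 121] √ both sides: 121 ≥ 0 gives two branches ⇒ sqrt: (-3*((-2*x) + 5)) + 8 = 11 or -11.
Step 2. [(-3*((-2*x) + 5)) + 8 = 11 or -11] 8 comes off first (subtract 8). So sub: -3*((-2*x) + 5) = 3 or -19.
Step 3. [-3*((-2*x) + 5) = 3 or -19] divide by the outer -3 ⇒ div: (-2*x) + 5 = -1 or 19/3.
Step 4. [(-2*x) + 5 = -1 or 19/3] the outer +5 inverts by subtracting 5 ⇒ sub: -2*x = -6 or 4/3.
Step 5. [-2*x = -6 or 4/3] leading coefficient -2: divide by -2. So div: x = 3 or -2/3.

Answer: x ∈ {-2/3, 3}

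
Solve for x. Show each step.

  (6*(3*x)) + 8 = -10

Step 1. [(6*(3*x)) + 8 = -10] +8 is outermost — subtract 8 both sides. So sub: 6*(3*x) = -18.
Step 2. [6*(3*x) = -18] divide by the outer 6, so div: 3*x = -3.
Step 3. [3*x = -3] 3·(inner) — divide through by 3. So div: x = -1.

Answer: x ∈ {-1}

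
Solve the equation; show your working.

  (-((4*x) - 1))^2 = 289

Step 1. [(-((4*x) - 1))^2 = 289] 289 ≥ 0, LHS is (·)² — take ±√ ⇒ sqrt: -((4*x) - 1) = 17 or -17.
Step 2. [-((4*x) - 1) = 17 or -17] LHS negated; negate both sides, so neg: (4*x) - 1 = -17 or 17.
Step 3. [(4*x) - 1 = -17 or 17] add 1: x sits inside (… - 1), so sub: 4*x = -16 or 18.
Step 4. [4*x = -16 or 18] divide by the outer 4. So div: x = -4 or 9/2.

Answer: x ∈ {-4, 9/2}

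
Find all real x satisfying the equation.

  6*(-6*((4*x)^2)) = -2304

Step 1. [6*(-6*((4*x)^2)) = -2304] 6·(inner) — divide through by 6, so div: -6*((4*x)^2) = -384.
Step 2. [-6*((4*x)^2) = -384] divide by the outer -6. So div: (4*x)^2 = 64.
Step 3. [(4*x)^2 = 64] 64 ≥ 0, LHS is (·)² — take ±√ ⇒ sqrt: 4*x = 8 or -8.
Step 4. [4*x = 8 or -8] LHS = 4·(…); ÷4 both sides. So div: x = 2 or -2.

Answer: x ∈ {-2, 2}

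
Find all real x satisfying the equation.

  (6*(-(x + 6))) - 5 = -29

Step 1. [(6*(-(x + 6))) - 5 = -29] peel the -5: add 5 from each side. So sub: 6*(-(x + 6)) = -24.
Step 2. [6*(-(x + 6)) = -24] leading coefficient 6: divide by 6 ⇒ div: -(x + 6) = -4.
Step 3. [-(x + 6) = -4] leading − — multiply by −1 ⇒ neg: x + 6 = 4.
Step 4. [x + 6 = 4] subtract 6: x sits inside (… + 6) ⇒ sub: x = -2.

Answer: x ∈ {-2}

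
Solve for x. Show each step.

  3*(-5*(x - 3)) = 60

Step 1. [3*(-5*(x - 3)) = 60] leading coefficient 3: divide by 3. So div: -5*(x - 3) = 20.
Step 2. [-5*(x - 3) = 20] leading coefficient -5: divide by -5 ⇒ div: x - 3 = -4.
Step 3. [x - 3 = -4] peel the -3: add 3 from each side. So sub: x = -1.

Answer: x ∈ {-1}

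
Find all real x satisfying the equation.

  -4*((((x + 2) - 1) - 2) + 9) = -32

Step 1. [-4*((((x + 2) - 1) - 2) + 9) = -32] -4·(inner) — divide through by -4 ⇒ div: (((x + 2) - 1) - 2) + 9 = 8.
Step 2. [(((x + 2) - 1) - 2) + 9 = 8] the outer +9 inverts by subtracting 9, so sub: ((x + 2) - 1) - 2 = -1.
Step 3. [((x + 2) - 1) - 2 = -1] -2 is outermost — add 2 both sides, so sub: (x + 2) - 1 = 1.
Step 4. [(x + 2) - 1 = 1] 1 comes off first (add 1), so sub: x + 2 = 2.
Step 5. [x + 2 = 2] +2 is outermost — subtract 2 both sides, so sub: x = 0.

Answer: x ∈ {0}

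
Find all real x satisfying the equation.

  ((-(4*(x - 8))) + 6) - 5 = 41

Step 1. [((-(4*(x - 8))) + 6) - 5 = 41] the outer -5 inverts by adding 5 ⇒ sub: (-(4*(x - 8))) + 6 = 46.
Step 2. [(-(4*(x - 8))) + 6 = 46] the outer +6 inverts by subtracting 6. So sub: -(4*(x - 8)) = 40.
Step 3. [-(4*(x - 8)) = 40] leading − — multiply by −1. So neg: 4*(x - 8) = -40.
Step 4. [4*(x - 8) = -40] 4·(inner) — divide through by 4, so div: x - 8 = -10.
Step 5. [x - 8 = -10] -8 is outermost — add 8 both sides ⇒ sub: x = -2.

Answer: x ∈ {-2}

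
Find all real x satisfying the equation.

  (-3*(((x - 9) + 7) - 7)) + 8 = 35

Step 1. [(-3*(((x - 9) + 7) - 7)) + 8 = 35] +8 is outermost — subtract 8 both sides. So sub: -3*(((x - 9) + 7) - 7) = 27.
Step 2. [-3*(((x - 9) + 7) - 7) = 27] -3·(inner) — divide through by -3. So div: ((x - 9) + 7) - 7 = -9.
Step 3. [((x - 9) + 7) - 7 = -9] peel the -7: add 7 from each side, so sub: (x - 9) + 7 = -2.
Step 4. [(x - 9) + 7 = -2] peel the +7: subtract 7 from each side, so sub: x - 9 = -9.
Step 5. [x - 9 = -9] the outer -9 inverts by adding 9. So sub: x = 0.

Answer: x ∈ {0}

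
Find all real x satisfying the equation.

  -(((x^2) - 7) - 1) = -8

Step 1. [-(((x^2) - 7) - 1) = -8] LHS negated; negate both sides ⇒ neg: ((x^2) - 7) - 1 = 8.
Step 2. [((x^2) - 7) - 1 = 8] peel the -1: add 1 from each side. So sub: (x^2) - 7 = 9.
Step 3. [(x^2) - 7 = 9] add 7: x sits inside (… - 7). So sub: x^2 = 16.
Step 4. [x^2 = 16] √ both sides: 16 ≥ 0 gives two branches, so sqrt: x = 4 or -4.

Answer: x ∈ {-4, 4}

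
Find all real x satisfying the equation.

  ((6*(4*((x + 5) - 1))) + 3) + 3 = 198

Step 1. [((6*(4*((x + 5) - 1))) + 3) + 3 = 198] 3 comes off first (subtract 3). So sub: (6*(4*((x + 5) - 1))) + 3 = 195.
Step 2. [(6*(4*((x + 5) - 1))) + 3 = 195] peel the +3: subtract 3 from each side, so sub: 6*(4*((x + 5) - 1)) = 192.
Step 3. [6*(4*((x + 5) - 1)) = 192] LHS = 6·(…); ÷6 both sides. So div: 4*((x + 5) - 1) = 32.
Step 4. [4*((x + 5) - 1) = 32] LHS = 4·(…); ÷4 both sides. So div: (x + 5) - 1 = 8.
Step 5. [(x + 5) - 1 = 8] -1 is outermost — add 1 both sides ⇒ sub: x + 5 = 9.
Step 6. [x + 5 = 9] peel the +5: subtract 5 from each side ⇒ sub: x = 4.

Answer: x ∈ {4}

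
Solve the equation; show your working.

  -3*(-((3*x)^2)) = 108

Step 1. [-3*(-((3*x)^2)) = 108] -3·(inner) — divide through by -3, so div: -((3*x)^2) = -36.
Step 2. [-((3*x)^2) = -36] flip signs both sides, so neg: (3*x)^2 = 36.
Step 3. [(3*x)^2 = 36] LHS squared, RHS 36 ≥ 0: apply √ (±) ⇒ sqrt: 3*x = 6 or -6.
Step 4. [3*x = 6 or -6] 3 out front; divide by 3. So div: x = 2 or -2.

Answer: x ∈ {-2, 2}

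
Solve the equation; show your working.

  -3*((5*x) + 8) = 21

Step 1. [-3*((5*x) + 8) = 21] -3·(inner) — divide through by -3, so div: (5*x) + 8 = -7.
Step 2. [(5*x) + 8 = -7] the outer +8 inverts by subtracting 8. So sub: 5*x = -15.
Step 3. [5*x = -15] 5·(inner) — divide through by 5. So div: x = -3.

Answer: x ∈ {-3}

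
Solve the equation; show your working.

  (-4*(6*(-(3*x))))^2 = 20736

Step 1. [(-4*(6*(-(3*x))))^2 = 20736] LHS squared, RHS 20736 ≥ 0: apply √ (±). So sqrt: -4*(6*(-(3*x))) = 144 or -144.
Step 2. [-4*(6*(-(3*x))) = 144 or -144] LHS = -4·(…); ÷-4 both sides, so div: 6*(-(3*x)) = -36 or 36.
Step 3. [6*(-(3*x)) = -36 or 36] divide by the outer 6, so div: -(3*x) = -6 or 6.
Step 4. [-(3*x) = -6 or 6] flip signs both sides ⇒ neg: 3*x = 6 or -6.
Step 5. [3*x = 6 or -6] 3 out front; divide by 3. So div: x = 2 or -2.

Answer: x ∈ {-2, 2}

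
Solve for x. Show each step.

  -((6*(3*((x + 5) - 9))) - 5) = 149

Step 1. [-((6*(3*((x + 5) - 9))) - 5) = 149] flip signs both sides ⇒ neg: (6*(3*((x + 5) - 9))) - 5 = -149.
Step 2. [(6*(3*((x + 5) - 9))) - 5 = -149] the outer -5 inverts by adding 5 ⇒ sub: 6*(3*((x + 5) - 9)) = -144.
Step 3. [6*(3*((x + 5) - 9)) = -144] 6·(inner) — divide through by 6, so div: 3*((x + 5) - 9) = -24.
Step 4. [3*((x + 5) - 9) = -24] leading coefficient 3: divide by 3 ⇒ div: (x + 5) - 9 = -8.
Step 5. [(x + 5) - 9 = -8] the outer -9 inverts by adding 9, so sub: x + 5 = 1.
Step 6. [x + 5 = 1] peel the +5: subtract 5 from each side, so sub: x = -4.

Answer: x ∈ {-4}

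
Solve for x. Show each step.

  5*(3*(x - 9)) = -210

Step 1. [5*(3*(x - 9)) = -210] leading coefficient 5: divide by 5 ⇒ div: 3*(x - 9) = -42.
Step 2. [3*(x - 9) = -42] LHS = 3·(…); ÷3 both sides ⇒ div: x - 9 = -14.
Step 3. [x - 9 = -14] the outer -9 inverts by adding 9, so sub: x = -5.

Answer: x ∈ {-5}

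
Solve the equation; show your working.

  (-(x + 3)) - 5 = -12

Step 1. [(-(x + 3)) - 5 = -12] peel the -5: add 5 from each side ⇒ sub: -(x + 3) = -7.
Step 2. [-(x + 3) = -7] flip signs both sides ⇒ neg: x + 3 = 7.
Step 3. [x + 3 = 7] +3 is outermost — subtract 3 both sides. So sub: x = 4.

Answer: x ∈ {4}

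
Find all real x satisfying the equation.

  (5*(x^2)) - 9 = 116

Step 1. [(5*(x^2)) - 9 = 116] the outer -9 inverts by adding 9. So sub: 5*(x^2) = 125.
Step 2. [5*(x^2) = 125] 5·(inner) — divide through by 5. So div: x^2 = 25.
Step 3. [x^2 = 25] √ both sides: 25 ≥ 0 gives two branches. So sqrt: x = 5 or -5.

Answer: x ∈ {-5, 5}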